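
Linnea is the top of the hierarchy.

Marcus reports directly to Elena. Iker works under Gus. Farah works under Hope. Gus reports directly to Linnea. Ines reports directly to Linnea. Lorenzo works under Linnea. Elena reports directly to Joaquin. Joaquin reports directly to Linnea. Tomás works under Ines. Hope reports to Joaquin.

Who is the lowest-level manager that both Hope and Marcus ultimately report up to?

Joaquin

Hope's chain of managers is Joaquin, Linnea. Marcus's chain of managers is Elena, Joaquin, Linnea. The first manager that appears in both chains is Joaquin.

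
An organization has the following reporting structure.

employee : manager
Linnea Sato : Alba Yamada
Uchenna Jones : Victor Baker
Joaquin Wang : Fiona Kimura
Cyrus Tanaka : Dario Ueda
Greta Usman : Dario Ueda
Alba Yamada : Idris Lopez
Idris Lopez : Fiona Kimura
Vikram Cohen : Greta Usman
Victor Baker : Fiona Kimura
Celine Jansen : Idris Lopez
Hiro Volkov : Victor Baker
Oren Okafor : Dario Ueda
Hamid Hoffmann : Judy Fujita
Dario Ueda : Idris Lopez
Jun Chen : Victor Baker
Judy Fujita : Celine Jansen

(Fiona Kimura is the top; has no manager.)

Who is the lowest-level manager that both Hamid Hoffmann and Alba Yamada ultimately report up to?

Hamid Hoffmann's chain of managers is Judy Fujita, Celine Jansen, Idris Lopez, Fiona Kimura. Alba Yamada's chain of managers is Idris Lopez, Fiona Kimura. The first manager that appears in both chains is Idris Lopez.

Idris Lopez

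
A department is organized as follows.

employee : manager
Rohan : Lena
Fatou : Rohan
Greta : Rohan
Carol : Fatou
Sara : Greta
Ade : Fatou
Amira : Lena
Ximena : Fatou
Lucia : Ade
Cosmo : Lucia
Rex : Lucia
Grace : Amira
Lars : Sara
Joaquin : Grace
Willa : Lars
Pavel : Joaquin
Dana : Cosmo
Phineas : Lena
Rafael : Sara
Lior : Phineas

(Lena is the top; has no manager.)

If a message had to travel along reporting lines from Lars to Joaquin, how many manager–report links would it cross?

Lars is 4 levels below Lena, and Joaquin is 3 levels below Lena (their lowest common manager). The shortest path runs up from Lars to Lena and back down to Joaquin: 4 + 3 = 7 links.

7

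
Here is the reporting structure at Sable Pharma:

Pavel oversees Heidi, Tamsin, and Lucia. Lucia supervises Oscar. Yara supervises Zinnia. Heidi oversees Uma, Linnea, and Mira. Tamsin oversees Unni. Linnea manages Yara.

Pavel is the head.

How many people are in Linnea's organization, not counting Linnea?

2

Linnea directly manages Yara. Under Yara: Zinnia (1). That's 2 in total.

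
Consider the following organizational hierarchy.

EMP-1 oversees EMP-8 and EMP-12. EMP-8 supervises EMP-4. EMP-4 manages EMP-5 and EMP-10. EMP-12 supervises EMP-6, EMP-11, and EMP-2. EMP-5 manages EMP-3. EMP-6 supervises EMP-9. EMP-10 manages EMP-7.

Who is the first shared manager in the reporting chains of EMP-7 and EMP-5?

EMP-7's chain of managers is EMP-10, EMP-4, EMP-8, EMP-1. EMP-5's chain of managers is EMP-4, EMP-8, EMP-1. The first manager that appears in both chains is EMP-4.

EMP-4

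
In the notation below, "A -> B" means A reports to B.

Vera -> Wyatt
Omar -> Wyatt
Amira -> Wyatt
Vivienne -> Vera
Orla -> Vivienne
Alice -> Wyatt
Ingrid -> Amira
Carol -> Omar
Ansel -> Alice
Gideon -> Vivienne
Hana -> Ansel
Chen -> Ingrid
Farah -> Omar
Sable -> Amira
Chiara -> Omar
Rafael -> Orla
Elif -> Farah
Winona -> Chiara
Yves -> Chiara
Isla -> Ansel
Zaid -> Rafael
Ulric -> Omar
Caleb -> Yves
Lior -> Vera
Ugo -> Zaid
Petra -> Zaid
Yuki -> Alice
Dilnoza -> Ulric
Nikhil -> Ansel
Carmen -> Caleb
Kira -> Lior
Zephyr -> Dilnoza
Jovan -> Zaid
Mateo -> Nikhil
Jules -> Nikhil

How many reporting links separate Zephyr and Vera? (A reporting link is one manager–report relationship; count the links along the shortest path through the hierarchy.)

5

Zephyr is 4 levels below Wyatt, and Vera is 1 level below Wyatt (their lowest common manager). The shortest path runs up from Zephyr to Wyatt and back down to Vera: 4 + 1 = 5 links.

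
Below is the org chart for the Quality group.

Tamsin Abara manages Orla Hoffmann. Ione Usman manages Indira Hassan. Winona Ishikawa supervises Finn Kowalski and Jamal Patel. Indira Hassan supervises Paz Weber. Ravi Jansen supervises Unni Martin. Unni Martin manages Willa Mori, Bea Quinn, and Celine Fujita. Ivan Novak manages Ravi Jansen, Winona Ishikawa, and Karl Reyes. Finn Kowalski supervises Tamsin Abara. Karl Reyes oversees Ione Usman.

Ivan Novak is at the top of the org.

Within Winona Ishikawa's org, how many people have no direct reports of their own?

The people in Winona Ishikawa's organization with no one reporting to them are Jamal Patel, Orla Hoffmann. That is 2.

2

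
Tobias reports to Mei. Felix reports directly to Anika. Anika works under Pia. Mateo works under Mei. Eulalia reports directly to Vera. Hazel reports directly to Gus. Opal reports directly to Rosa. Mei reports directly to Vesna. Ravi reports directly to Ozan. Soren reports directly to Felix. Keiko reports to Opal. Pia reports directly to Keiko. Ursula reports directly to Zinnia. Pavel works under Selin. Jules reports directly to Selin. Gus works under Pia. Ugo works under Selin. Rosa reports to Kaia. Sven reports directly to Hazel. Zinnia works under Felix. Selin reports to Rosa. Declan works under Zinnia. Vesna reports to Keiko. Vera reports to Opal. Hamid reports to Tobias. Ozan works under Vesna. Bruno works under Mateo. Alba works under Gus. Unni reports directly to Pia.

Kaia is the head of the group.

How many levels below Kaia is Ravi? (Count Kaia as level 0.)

Chain from Ravi up to Kaia: Ravi → Ozan → Vesna → Keiko → Opal → Rosa → Kaia. That is 6 steps up, so Ravi is 6 levels below Kaia.

6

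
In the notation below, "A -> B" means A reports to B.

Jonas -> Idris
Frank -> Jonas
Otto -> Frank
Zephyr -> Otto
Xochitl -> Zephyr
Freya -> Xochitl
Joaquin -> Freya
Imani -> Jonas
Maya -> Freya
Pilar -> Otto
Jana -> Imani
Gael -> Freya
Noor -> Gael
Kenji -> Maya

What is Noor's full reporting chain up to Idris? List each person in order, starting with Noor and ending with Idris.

Noor reports to Gael. Gael reports to Freya. Freya reports to Xochitl. Xochitl reports to Zephyr. Zephyr reports to Otto. Otto reports to Frank. Frank reports to Jonas. Jonas reports to Idris. Idris is at the top.

Noor -> Gael -> Freya -> Xochitl -> Zephyr -> Otto -> Frank -> Jonas -> Idris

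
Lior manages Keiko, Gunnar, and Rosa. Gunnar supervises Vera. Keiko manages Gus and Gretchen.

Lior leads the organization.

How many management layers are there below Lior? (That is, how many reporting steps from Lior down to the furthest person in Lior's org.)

The longest chain under Lior runs Lior → Keiko → Gretchen, which is 2 levels below Lior.

2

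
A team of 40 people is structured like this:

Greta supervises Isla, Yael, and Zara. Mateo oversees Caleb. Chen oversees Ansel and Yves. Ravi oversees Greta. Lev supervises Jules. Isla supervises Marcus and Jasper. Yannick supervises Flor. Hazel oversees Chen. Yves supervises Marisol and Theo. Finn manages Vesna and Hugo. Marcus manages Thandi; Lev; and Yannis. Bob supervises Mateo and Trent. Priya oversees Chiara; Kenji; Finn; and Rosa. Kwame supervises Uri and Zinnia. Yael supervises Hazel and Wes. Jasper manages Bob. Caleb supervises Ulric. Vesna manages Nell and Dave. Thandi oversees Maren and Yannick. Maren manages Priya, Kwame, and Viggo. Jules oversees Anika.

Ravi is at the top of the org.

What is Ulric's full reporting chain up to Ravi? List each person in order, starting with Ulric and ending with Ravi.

Ulric reports to Caleb. Caleb reports to Mateo. Mateo reports to Bob. Bob reports to Jasper. Jasper reports to Isla. Isla reports to Greta. Greta reports to Ravi. Ravi is at the top.

Ulric -> Caleb -> Mateo -> Bob -> Jasper -> Isla -> Greta -> Ravi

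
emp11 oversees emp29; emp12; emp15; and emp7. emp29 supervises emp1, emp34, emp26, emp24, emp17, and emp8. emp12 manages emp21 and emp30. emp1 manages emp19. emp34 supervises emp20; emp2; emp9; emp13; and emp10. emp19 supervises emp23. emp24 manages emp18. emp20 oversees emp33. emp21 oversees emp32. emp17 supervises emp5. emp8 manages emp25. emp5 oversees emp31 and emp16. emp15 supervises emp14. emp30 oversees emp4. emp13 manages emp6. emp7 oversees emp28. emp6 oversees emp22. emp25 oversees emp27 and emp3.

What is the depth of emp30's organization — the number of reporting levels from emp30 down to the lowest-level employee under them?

1

The longest chain under emp30 runs emp30 → emp4, which is 1 level below emp30.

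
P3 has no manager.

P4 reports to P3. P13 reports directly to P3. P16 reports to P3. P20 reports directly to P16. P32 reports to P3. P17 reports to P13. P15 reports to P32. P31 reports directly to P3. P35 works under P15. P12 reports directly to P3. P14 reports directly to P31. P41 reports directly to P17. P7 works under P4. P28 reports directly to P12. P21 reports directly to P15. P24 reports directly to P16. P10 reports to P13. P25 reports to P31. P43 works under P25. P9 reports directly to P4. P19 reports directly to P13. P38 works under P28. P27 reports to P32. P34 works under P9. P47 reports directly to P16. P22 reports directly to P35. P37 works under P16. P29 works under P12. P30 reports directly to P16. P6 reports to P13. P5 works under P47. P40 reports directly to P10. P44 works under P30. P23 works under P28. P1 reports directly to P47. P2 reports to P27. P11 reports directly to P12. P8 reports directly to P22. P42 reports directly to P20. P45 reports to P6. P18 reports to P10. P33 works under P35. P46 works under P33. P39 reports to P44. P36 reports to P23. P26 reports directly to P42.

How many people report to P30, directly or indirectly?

P30 directly manages P44. Under P44: P39 (1). That's 2 in total.

2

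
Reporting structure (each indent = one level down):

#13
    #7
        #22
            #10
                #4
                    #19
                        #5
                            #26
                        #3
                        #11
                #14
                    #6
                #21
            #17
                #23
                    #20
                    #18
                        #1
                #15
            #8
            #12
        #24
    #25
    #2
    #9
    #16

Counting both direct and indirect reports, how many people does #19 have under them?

4

#19 directly manages #5, #3, #11. Under #5: #26 (1). #3 has no reports. #11 has no reports. So #19's organization is 3 direct reports plus everyone under them: 2 + 1 + 1 = 4.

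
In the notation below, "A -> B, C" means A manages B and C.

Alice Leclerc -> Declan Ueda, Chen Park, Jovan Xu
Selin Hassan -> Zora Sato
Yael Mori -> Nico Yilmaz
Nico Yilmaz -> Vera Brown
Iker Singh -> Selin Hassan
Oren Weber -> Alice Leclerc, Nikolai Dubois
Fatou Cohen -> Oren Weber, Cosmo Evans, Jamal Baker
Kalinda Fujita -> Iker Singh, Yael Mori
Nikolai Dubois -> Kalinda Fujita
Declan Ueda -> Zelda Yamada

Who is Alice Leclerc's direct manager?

Alice Leclerc reports directly to Oren Weber.

Oren Weber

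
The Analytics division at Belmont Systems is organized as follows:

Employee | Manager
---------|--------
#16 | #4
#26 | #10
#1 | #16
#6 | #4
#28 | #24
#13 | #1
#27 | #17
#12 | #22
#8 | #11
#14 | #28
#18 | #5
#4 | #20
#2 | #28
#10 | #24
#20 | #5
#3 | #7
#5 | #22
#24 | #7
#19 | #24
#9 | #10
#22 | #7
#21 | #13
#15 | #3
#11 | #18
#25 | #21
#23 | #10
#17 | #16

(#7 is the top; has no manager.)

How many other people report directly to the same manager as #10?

2

#10 reports to #24. #24's other direct reports are #19, #28 — 2 peers.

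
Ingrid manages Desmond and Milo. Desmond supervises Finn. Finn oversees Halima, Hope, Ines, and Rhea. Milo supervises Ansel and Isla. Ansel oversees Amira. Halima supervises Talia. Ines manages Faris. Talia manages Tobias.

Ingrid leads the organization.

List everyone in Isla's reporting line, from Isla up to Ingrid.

Isla reports to Milo. Milo reports to Ingrid. Ingrid is at the top.

Isla -> Milo -> Ingrid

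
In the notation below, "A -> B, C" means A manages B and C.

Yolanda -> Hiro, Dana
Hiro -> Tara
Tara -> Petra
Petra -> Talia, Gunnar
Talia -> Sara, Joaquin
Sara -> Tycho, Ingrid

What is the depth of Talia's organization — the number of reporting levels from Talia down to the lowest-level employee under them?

2

The longest chain under Talia runs Talia → Sara → Ingrid, which is 2 levels below Talia.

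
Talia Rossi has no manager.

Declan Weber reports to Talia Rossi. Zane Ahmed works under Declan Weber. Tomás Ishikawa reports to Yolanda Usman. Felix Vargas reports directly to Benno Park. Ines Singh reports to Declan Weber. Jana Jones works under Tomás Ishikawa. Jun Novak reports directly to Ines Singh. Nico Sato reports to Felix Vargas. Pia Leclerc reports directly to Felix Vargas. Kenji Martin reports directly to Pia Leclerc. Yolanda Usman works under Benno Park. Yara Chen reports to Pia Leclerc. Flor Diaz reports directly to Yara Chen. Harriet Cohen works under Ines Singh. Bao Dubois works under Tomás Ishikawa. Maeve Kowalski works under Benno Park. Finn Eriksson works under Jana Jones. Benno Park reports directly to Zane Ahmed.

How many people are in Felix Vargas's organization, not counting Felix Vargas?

5

Felix Vargas directly manages Pia Leclerc, Nico Sato. Under Pia Leclerc: Kenji Martin, Yara Chen, Flor Diaz (3). Nico Sato has no reports. So Felix Vargas's organization is 2 direct reports plus everyone under them: 4 + 1 = 5.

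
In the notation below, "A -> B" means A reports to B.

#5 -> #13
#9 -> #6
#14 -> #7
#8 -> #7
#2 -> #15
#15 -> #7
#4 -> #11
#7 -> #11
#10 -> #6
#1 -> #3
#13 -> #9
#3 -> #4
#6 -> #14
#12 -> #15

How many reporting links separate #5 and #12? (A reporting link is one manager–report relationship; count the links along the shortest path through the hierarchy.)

7

#5 is 5 levels below #7, and #12 is 2 levels below #7 (their lowest common manager). The shortest path runs up from #5 to #7 and back down to #12: 5 + 2 = 7 links.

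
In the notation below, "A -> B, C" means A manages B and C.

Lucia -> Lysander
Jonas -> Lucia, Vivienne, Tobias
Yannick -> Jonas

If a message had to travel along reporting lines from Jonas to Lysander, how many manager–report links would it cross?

Lysander is in Jonas's organization: the chain from Lysander up to Jonas is Lysander → Lucia → Jonas, which is 2 links.

2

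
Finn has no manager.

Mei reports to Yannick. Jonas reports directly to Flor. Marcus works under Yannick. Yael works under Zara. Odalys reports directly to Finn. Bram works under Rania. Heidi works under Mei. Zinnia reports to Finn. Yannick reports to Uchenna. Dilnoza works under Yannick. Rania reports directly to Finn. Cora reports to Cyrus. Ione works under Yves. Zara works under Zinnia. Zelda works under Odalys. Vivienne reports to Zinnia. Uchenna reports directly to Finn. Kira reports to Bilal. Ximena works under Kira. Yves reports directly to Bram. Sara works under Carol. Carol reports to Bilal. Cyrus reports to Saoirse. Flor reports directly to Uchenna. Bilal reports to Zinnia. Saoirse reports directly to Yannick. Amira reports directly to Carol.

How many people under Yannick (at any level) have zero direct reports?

The people in Yannick's organization with no one reporting to them are Dilnoza, Cora, Marcus, Heidi. That is 4.

4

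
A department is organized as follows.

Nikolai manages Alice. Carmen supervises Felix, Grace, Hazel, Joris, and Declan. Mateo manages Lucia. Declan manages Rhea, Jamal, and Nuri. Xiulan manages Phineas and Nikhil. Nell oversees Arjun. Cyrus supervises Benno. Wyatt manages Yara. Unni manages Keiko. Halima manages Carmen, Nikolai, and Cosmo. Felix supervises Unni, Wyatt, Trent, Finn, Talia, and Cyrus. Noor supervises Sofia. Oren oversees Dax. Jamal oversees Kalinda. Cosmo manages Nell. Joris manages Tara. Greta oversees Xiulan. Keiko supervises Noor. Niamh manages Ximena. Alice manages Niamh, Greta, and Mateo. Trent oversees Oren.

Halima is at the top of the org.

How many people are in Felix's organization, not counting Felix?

Felix directly manages Unni, Wyatt, Trent, Finn, Talia, Cyrus. Under Unni: Keiko, Noor, Sofia (3). Under Wyatt: Yara (1). Under Trent: Oren, Dax (2). Finn has no reports. Talia has no reports. Under Cyrus: Benno (1). So Felix's organization is 6 direct reports plus everyone under them: 4 + 2 + 3 + 1 + 1 + 2 = 13.

13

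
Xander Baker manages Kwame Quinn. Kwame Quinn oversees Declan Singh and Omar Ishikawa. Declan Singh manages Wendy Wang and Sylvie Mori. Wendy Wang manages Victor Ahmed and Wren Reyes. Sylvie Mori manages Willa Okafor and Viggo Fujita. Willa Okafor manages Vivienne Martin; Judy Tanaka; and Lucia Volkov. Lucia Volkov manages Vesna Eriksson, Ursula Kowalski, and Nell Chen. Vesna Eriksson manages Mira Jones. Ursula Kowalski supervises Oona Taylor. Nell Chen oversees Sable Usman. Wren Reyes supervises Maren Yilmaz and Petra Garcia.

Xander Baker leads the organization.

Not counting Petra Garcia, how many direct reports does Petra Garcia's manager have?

1

Petra Garcia reports to Wren Reyes. Wren Reyes's other direct reports are Maren Yilmaz — 1 peer.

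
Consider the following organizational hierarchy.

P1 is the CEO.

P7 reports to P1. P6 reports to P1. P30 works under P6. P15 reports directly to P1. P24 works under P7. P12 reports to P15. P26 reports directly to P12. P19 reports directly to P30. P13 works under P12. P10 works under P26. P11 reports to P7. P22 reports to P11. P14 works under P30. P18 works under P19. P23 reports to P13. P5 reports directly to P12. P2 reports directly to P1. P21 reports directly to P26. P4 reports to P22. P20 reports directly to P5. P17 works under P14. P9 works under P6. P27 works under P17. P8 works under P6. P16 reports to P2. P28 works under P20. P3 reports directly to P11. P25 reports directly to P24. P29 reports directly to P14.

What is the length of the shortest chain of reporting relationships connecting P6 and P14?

2

P14 is in P6's organization: the chain from P14 up to P6 is P14 → P30 → P6, which is 2 links.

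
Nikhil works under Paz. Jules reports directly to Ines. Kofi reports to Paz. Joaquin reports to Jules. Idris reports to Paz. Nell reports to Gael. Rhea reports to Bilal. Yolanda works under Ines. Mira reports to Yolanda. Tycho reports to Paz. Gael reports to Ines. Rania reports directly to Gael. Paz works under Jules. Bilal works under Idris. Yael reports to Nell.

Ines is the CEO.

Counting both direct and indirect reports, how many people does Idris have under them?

2

Idris directly manages Bilal. Under Bilal: Rhea (1). That's 2 in total.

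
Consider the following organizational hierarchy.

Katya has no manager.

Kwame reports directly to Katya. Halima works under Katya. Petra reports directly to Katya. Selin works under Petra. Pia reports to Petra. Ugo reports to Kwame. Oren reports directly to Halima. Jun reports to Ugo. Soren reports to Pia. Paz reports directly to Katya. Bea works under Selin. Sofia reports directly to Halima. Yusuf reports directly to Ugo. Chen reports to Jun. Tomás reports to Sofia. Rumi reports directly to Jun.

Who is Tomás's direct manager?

Tomás reports directly to Sofia.

Sofia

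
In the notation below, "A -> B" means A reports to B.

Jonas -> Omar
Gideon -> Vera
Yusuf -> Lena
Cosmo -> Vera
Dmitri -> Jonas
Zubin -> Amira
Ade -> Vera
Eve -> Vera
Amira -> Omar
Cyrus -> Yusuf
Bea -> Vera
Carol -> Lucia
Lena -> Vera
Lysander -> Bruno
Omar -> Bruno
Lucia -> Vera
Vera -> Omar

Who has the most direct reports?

Vera

Direct-report counts: Bruno has 2; Omar has 3; Jonas has 1; Vera has 7; Lucia has 1; Lena has 1; Yusuf has 1; Amira has 1. The largest is 7, held by Vera.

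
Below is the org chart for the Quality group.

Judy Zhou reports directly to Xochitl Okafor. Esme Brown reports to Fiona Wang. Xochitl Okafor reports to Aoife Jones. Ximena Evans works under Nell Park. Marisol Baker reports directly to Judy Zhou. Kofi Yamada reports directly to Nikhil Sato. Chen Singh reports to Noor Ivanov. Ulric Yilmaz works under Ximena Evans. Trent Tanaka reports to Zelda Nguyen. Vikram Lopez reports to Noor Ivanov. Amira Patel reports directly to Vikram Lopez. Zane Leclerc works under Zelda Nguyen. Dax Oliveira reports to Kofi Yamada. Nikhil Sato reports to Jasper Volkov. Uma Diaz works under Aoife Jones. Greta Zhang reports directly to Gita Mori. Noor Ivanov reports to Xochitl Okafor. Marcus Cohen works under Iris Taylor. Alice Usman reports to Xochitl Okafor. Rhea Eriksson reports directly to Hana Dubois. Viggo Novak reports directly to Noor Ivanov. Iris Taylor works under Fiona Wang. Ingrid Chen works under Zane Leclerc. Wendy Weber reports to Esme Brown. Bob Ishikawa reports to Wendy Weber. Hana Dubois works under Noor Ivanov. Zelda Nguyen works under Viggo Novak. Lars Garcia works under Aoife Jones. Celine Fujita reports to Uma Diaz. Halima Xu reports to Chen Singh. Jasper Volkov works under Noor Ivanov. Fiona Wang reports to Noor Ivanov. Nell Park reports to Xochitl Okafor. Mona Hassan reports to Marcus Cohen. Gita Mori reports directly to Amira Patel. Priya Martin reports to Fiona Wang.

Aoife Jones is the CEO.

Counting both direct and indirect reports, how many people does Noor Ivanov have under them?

25

Noor Ivanov directly manages Hana Dubois, Viggo Novak, Fiona Wang, Chen Singh, Jasper Volkov, Vikram Lopez. Under Hana Dubois: Rhea Eriksson (1). Under Viggo Novak: Zelda Nguyen, Trent Tanaka, Zane Leclerc, Ingrid Chen (4). Under Fiona Wang: Priya Martin, Esme Brown, Wendy Weber, Bob Ishikawa, Iris Taylor, Marcus Cohen, Mona Hassan (7). Under Chen Singh: Halima Xu (1). Under Jasper Volkov: Nikhil Sato, Kofi Yamada, Dax Oliveira (3). Under Vikram Lopez: Amira Patel, Gita Mori, Greta Zhang (3). So Noor Ivanov's organization is 6 direct reports plus everyone under them: 2 + 5 + 8 + 2 + 4 + 4 = 25.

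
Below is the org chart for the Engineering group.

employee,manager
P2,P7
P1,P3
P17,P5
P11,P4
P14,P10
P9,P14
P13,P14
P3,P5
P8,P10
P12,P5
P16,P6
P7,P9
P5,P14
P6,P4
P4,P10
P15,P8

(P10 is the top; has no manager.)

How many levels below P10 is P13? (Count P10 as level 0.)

Chain from P13 up to P10: P13 → P14 → P10. That is 2 steps up, so P13 is 2 levels below P10.

2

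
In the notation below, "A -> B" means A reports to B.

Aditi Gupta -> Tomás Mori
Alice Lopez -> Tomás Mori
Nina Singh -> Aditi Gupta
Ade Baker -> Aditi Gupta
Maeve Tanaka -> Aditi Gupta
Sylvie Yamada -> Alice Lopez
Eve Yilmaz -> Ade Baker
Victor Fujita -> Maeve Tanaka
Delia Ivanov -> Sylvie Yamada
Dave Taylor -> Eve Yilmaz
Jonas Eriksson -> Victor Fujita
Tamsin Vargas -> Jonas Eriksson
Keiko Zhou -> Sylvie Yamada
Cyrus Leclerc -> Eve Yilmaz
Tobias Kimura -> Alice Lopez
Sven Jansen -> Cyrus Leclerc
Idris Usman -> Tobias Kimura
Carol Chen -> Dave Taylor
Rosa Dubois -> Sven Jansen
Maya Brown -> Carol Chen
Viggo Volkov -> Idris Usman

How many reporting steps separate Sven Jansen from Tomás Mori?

5

Chain from Sven Jansen up to Tomás Mori: Sven Jansen → Cyrus Leclerc → Eve Yilmaz → Ade Baker → Aditi Gupta → Tomás Mori. That is 5 steps up, so Sven Jansen is 5 levels below Tomás Mori.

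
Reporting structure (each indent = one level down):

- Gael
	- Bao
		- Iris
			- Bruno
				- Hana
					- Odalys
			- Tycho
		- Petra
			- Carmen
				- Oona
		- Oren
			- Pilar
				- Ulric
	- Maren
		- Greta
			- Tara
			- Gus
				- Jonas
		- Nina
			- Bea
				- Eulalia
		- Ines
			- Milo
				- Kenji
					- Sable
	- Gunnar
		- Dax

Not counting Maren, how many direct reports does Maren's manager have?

2

Maren reports to Gael. Gael's other direct reports are Bao, Gunnar — 2 peers.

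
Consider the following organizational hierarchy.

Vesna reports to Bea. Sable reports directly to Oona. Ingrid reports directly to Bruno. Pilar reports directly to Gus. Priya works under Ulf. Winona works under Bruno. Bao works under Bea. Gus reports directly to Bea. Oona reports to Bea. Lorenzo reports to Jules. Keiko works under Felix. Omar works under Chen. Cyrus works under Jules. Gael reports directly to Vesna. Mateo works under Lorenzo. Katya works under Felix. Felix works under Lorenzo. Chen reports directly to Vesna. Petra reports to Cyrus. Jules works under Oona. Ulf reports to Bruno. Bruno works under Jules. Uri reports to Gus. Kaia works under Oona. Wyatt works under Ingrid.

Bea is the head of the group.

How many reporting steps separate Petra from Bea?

4

Chain from Petra up to Bea: Petra → Cyrus → Jules → Oona → Bea. That is 4 steps up, so Petra is 4 levels below Bea.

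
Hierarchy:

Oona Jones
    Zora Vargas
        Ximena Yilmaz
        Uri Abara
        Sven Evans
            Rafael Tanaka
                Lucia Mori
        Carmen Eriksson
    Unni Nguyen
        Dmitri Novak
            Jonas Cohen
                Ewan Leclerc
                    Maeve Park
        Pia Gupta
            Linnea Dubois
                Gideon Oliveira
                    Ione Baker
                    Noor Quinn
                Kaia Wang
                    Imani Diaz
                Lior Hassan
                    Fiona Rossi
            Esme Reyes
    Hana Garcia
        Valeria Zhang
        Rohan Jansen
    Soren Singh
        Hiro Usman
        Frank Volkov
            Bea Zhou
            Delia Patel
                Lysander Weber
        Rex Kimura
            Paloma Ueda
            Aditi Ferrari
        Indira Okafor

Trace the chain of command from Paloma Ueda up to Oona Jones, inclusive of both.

Paloma Ueda reports to Rex Kimura. Rex Kimura reports to Soren Singh. Soren Singh reports to Oona Jones. Oona Jones is at the top.

Paloma Ueda -> Rex Kimura -> Soren Singh -> Oona Jones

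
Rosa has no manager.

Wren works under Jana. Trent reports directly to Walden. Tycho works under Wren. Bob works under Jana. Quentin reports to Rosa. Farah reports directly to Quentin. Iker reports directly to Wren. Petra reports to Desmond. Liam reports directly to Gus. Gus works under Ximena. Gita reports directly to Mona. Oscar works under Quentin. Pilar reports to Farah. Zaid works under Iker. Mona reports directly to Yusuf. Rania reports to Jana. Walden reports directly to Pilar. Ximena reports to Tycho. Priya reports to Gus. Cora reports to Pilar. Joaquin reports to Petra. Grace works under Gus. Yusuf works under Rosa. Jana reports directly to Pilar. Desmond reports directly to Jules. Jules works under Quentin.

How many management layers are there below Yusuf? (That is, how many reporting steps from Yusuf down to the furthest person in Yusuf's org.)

The longest chain under Yusuf runs Yusuf → Mona → Gita, which is 2 levels below Yusuf.

2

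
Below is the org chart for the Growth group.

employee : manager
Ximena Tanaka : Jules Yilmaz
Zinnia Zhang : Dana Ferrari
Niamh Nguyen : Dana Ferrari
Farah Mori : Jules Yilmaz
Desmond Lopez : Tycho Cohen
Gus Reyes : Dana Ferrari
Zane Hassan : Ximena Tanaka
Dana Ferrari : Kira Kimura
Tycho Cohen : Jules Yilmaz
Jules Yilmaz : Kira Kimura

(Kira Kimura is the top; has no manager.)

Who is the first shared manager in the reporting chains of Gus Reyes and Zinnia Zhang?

Dana Ferrari

Gus Reyes's chain of managers is Dana Ferrari, Kira Kimura. Zinnia Zhang's chain of managers is Dana Ferrari, Kira Kimura. The first manager that appears in both chains is Dana Ferrari.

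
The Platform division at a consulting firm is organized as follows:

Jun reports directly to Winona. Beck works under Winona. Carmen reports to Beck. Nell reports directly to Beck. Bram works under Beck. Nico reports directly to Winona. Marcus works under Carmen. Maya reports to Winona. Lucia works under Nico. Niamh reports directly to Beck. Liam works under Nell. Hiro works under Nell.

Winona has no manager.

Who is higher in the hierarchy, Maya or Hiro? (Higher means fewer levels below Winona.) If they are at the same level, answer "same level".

Maya

Maya is 1 level below Winona; Hiro is 3. Maya is higher.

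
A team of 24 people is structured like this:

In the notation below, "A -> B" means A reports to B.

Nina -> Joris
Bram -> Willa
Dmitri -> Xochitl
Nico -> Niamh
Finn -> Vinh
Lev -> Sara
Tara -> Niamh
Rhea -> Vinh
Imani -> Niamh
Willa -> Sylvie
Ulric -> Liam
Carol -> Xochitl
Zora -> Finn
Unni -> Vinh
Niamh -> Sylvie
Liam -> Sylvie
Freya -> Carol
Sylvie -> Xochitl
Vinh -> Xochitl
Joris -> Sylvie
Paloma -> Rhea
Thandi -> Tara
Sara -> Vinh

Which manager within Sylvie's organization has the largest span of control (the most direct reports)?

Direct-report counts within Sylvie's organization: Sylvie has 4; Willa has 1; Joris has 1; Niamh has 3; Tara has 1; Liam has 1. The largest is 4, held by Sylvie.

Sylvie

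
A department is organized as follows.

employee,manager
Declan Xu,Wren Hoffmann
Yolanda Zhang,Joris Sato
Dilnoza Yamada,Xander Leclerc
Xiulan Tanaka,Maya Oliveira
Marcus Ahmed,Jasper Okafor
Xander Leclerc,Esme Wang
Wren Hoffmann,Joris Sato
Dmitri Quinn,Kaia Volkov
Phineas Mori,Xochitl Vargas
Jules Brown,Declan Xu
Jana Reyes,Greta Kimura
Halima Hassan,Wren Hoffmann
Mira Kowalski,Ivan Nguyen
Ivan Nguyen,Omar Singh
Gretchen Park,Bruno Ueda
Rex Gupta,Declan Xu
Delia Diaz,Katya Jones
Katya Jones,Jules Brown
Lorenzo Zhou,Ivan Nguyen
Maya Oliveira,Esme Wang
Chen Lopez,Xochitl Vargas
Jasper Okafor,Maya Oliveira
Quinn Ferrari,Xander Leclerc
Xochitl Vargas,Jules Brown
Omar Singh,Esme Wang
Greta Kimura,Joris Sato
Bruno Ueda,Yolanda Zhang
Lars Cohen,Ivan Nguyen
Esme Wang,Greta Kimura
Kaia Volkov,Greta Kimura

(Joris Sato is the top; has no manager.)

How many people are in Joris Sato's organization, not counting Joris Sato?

Joris Sato directly manages Yolanda Zhang, Wren Hoffmann, Greta Kimura. Under Yolanda Zhang: Bruno Ueda, Gretchen Park (2). Under Wren Hoffmann: Halima Hassan, Declan Xu, Rex Gupta, Jules Brown, Xochitl Vargas, Phineas Mori, Chen Lopez, Katya Jones, Delia Diaz (9). Under Greta Kimura: Jana Reyes, Kaia Volkov, Dmitri Quinn, Esme Wang, Maya Oliveira, Xiulan Tanaka, Jasper Okafor, Marcus Ahmed, Xander Leclerc, Quinn Ferrari, Dilnoza Yamada, Omar Singh, Ivan Nguyen, Mira Kowalski, Lars Cohen, Lorenzo Zhou (16). So Joris Sato's organization is 3 direct reports plus everyone under them: 3 + 10 + 17 = 30.

30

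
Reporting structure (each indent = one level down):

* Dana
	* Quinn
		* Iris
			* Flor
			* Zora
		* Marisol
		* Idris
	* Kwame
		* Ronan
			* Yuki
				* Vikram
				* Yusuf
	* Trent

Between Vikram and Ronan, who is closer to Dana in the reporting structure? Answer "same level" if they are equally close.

Ronan

Vikram is 4 levels below Dana; Ronan is 2. Ronan is higher.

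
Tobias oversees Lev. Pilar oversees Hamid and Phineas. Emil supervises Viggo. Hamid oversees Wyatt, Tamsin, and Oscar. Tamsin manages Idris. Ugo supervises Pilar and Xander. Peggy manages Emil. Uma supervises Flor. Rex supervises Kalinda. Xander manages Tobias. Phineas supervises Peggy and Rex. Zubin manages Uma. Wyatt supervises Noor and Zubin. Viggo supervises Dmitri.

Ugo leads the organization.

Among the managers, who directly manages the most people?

Hamid

Direct-report counts: Ugo has 2; Xander has 1; Tobias has 1; Pilar has 2; Phineas has 2; Rex has 1; Peggy has 1; Emil has 1; Viggo has 1; Hamid has 3; Tamsin has 1; Wyatt has 2; Zubin has 1; Uma has 1. The largest is 3, held by Hamid.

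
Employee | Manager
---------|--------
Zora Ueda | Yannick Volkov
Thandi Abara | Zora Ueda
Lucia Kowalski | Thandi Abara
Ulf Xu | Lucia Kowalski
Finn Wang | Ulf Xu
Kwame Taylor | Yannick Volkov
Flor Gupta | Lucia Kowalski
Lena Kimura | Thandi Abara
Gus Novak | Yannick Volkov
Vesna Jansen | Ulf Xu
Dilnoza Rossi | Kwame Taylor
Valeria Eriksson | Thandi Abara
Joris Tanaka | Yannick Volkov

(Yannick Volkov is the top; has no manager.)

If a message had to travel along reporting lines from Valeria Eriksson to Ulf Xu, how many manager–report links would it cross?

Valeria Eriksson is 1 level below Thandi Abara, and Ulf Xu is 2 levels below Thandi Abara (their lowest common manager). The shortest path runs up from Valeria Eriksson to Thandi Abara and back down to Ulf Xu: 1 + 2 = 3 links.

3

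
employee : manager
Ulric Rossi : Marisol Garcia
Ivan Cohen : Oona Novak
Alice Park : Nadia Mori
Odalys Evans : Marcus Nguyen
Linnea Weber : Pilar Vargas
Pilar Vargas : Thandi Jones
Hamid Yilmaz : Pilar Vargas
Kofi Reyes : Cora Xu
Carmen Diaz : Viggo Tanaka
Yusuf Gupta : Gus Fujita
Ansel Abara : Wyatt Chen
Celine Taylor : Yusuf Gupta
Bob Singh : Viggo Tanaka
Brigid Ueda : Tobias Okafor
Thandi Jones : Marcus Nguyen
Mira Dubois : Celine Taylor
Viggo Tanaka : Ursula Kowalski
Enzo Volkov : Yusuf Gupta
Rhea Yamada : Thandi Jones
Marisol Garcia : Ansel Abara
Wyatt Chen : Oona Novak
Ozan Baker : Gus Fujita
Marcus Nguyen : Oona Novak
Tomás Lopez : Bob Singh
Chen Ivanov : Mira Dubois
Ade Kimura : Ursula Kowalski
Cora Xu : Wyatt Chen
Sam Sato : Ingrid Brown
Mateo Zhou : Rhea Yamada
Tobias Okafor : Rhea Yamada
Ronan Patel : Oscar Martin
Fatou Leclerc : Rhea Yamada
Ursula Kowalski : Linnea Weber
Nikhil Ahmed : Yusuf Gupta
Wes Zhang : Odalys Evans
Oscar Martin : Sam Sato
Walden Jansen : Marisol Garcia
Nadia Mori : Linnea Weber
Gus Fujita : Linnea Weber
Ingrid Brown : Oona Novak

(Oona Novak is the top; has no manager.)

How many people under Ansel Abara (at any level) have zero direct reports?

The people in Ansel Abara's organization with no one reporting to them are Walden Jansen, Ulric Rossi. That is 2.

2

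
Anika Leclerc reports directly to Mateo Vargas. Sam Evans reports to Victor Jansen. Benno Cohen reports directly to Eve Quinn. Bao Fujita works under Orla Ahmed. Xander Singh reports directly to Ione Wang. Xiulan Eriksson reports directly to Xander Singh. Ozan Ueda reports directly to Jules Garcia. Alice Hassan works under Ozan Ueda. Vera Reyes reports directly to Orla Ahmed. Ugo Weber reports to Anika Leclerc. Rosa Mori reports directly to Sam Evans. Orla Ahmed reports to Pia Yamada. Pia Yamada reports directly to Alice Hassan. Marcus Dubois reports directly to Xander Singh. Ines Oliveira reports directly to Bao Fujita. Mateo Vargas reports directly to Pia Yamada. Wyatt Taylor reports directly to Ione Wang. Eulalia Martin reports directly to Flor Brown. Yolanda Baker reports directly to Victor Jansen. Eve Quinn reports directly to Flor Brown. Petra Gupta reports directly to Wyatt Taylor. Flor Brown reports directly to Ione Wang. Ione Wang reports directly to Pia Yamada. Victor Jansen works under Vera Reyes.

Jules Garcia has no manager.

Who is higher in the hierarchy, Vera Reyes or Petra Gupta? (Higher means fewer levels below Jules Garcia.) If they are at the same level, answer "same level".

Vera Reyes is 5 levels below Jules Garcia; Petra Gupta is 6. Vera Reyes is higher.

Vera Reyes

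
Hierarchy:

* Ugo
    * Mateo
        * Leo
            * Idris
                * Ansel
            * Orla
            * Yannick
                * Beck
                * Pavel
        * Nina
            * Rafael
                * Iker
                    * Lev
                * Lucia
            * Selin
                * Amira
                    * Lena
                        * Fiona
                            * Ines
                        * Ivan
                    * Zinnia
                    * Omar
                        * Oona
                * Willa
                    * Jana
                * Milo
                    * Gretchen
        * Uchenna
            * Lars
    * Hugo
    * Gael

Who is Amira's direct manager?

Amira reports directly to Selin.

Selin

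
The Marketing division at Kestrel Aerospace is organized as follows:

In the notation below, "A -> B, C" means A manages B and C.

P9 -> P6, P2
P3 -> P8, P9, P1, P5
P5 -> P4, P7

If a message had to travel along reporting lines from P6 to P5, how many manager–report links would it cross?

P6 is 2 levels below P3, and P5 is 1 level below P3 (their lowest common manager). The shortest path runs up from P6 to P3 and back down to P5: 2 + 1 = 3 links.

3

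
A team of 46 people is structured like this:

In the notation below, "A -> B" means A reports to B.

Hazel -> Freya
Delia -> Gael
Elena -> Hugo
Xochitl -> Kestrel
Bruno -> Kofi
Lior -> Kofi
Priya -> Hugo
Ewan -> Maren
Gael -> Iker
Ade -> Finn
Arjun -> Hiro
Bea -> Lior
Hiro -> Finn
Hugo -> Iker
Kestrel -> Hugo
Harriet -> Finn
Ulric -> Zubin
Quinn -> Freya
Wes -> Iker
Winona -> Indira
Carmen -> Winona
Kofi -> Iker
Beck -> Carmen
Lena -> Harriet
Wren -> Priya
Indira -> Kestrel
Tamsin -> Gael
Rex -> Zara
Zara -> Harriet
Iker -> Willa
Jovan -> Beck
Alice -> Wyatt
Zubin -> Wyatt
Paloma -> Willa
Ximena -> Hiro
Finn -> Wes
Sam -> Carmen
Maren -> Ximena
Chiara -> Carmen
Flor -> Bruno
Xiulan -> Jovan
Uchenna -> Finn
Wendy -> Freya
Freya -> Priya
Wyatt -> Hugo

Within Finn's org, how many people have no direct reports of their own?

6

The people in Finn's organization with no one reporting to them are Uchenna, Ade, Rex, Lena, Arjun, Ewan. That is 6.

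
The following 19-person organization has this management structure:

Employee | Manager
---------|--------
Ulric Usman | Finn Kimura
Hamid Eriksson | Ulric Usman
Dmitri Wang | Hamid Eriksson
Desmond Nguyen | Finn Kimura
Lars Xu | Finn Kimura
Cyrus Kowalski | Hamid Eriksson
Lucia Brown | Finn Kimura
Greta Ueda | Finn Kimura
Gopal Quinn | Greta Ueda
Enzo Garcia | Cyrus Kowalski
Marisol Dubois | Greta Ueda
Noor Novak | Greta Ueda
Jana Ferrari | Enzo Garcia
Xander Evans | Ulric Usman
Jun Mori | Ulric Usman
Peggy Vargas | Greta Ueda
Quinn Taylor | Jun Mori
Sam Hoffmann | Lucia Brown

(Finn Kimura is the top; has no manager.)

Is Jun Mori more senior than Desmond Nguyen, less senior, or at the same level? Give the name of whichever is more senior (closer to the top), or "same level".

Jun Mori is 2 levels below Finn Kimura; Desmond Nguyen is 1. Desmond Nguyen is higher.

Desmond Nguyen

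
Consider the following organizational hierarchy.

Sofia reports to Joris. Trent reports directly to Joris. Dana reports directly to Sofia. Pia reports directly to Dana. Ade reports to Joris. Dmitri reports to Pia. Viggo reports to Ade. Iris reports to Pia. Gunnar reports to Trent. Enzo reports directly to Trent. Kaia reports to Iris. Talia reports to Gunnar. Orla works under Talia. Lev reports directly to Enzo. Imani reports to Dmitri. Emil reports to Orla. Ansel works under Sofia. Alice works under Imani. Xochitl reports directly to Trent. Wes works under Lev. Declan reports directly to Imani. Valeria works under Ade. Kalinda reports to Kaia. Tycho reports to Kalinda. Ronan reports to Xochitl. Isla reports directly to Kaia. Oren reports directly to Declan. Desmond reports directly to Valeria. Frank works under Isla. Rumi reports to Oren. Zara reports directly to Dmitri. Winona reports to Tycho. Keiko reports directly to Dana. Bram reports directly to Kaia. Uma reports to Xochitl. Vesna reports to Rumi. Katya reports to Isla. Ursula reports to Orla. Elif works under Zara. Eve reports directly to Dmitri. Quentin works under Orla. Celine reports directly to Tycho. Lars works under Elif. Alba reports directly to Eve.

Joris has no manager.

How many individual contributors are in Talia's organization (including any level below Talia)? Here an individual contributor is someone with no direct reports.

3

The people in Talia's organization with no one reporting to them are Quentin, Ursula, Emil. That is 3.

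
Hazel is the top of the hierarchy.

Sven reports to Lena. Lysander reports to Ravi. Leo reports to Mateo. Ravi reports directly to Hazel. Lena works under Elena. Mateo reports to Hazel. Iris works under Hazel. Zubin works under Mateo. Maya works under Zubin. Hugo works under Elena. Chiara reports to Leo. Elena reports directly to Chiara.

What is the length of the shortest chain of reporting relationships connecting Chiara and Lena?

Lena is in Chiara's organization: the chain from Lena up to Chiara is Lena → Elena → Chiara, which is 2 links.

2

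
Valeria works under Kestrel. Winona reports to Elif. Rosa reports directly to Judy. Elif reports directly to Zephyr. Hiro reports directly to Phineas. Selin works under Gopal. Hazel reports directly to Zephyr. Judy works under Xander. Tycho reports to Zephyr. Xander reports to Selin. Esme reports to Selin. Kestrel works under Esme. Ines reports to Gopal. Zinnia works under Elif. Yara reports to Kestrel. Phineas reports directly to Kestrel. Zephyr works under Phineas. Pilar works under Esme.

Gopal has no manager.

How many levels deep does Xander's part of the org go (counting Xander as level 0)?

2

The longest chain under Xander runs Xander → Judy → Rosa, which is 2 levels below Xander.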